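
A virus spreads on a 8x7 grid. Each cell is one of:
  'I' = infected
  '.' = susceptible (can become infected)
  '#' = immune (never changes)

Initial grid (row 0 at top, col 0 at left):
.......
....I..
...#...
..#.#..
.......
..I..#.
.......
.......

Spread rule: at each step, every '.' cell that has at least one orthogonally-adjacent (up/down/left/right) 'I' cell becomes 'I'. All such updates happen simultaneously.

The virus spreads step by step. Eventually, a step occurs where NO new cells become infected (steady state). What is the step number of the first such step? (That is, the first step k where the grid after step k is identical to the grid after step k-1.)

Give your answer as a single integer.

Answer: 7

Derivation:
Step 0 (initial): 2 infected
Step 1: +8 new -> 10 infected
Step 2: +12 new -> 22 infected
Step 3: +14 new -> 36 infected
Step 4: +9 new -> 45 infected
Step 5: +5 new -> 50 infected
Step 6: +2 new -> 52 infected
Step 7: +0 new -> 52 infected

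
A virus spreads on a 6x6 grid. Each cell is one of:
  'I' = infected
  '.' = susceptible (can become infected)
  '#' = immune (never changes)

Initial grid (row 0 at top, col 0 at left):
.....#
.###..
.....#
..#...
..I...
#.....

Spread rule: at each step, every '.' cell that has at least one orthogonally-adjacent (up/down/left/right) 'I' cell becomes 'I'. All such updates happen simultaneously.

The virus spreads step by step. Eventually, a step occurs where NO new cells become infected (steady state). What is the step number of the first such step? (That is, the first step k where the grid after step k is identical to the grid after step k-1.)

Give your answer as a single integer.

Answer: 9

Derivation:
Step 0 (initial): 1 infected
Step 1: +3 new -> 4 infected
Step 2: +6 new -> 10 infected
Step 3: +6 new -> 16 infected
Step 4: +5 new -> 21 infected
Step 5: +2 new -> 23 infected
Step 6: +3 new -> 26 infected
Step 7: +2 new -> 28 infected
Step 8: +1 new -> 29 infected
Step 9: +0 new -> 29 infected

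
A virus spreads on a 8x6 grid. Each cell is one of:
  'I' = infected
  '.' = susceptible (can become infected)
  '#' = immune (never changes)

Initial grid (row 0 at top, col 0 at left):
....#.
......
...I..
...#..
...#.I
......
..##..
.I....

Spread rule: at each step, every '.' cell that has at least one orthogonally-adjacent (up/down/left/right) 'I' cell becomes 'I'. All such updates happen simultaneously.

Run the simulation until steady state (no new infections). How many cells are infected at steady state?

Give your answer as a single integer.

Step 0 (initial): 3 infected
Step 1: +9 new -> 12 infected
Step 2: +12 new -> 24 infected
Step 3: +13 new -> 37 infected
Step 4: +5 new -> 42 infected
Step 5: +1 new -> 43 infected
Step 6: +0 new -> 43 infected

Answer: 43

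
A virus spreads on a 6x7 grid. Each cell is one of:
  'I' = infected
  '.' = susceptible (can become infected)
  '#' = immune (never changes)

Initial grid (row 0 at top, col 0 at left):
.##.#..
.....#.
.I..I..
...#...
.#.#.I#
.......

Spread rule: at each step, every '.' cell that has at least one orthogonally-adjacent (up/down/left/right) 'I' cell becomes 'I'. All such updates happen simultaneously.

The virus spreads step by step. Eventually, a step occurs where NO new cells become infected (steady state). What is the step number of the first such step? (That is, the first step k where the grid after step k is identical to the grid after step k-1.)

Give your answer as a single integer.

Step 0 (initial): 3 infected
Step 1: +11 new -> 14 infected
Step 2: +9 new -> 23 infected
Step 3: +6 new -> 29 infected
Step 4: +3 new -> 32 infected
Step 5: +2 new -> 34 infected
Step 6: +0 new -> 34 infected

Answer: 6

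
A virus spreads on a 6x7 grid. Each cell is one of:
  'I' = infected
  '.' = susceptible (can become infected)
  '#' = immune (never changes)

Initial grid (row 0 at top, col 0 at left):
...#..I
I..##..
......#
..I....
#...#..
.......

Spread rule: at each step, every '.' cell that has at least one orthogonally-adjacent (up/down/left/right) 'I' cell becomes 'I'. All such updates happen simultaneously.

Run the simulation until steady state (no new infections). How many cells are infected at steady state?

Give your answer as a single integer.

Step 0 (initial): 3 infected
Step 1: +9 new -> 12 infected
Step 2: +11 new -> 23 infected
Step 3: +6 new -> 29 infected
Step 4: +4 new -> 33 infected
Step 5: +2 new -> 35 infected
Step 6: +1 new -> 36 infected
Step 7: +0 new -> 36 infected

Answer: 36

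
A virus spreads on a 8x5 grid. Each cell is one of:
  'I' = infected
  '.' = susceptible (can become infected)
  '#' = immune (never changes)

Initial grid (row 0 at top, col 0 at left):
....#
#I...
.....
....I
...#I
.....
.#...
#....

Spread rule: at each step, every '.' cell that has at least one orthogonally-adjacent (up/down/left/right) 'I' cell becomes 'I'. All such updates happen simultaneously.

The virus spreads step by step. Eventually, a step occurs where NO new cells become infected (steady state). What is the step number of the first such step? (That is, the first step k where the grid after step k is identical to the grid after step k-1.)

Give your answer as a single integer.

Answer: 7

Derivation:
Step 0 (initial): 3 infected
Step 1: +6 new -> 9 infected
Step 2: +11 new -> 20 infected
Step 3: +7 new -> 27 infected
Step 4: +4 new -> 31 infected
Step 5: +2 new -> 33 infected
Step 6: +2 new -> 35 infected
Step 7: +0 new -> 35 infected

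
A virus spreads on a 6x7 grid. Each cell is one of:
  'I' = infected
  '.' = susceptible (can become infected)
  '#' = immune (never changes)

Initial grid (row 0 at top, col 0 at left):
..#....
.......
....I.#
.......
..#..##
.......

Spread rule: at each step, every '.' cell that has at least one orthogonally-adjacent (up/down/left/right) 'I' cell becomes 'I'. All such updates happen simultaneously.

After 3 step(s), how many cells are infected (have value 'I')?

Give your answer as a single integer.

Answer: 21

Derivation:
Step 0 (initial): 1 infected
Step 1: +4 new -> 5 infected
Step 2: +7 new -> 12 infected
Step 3: +9 new -> 21 infected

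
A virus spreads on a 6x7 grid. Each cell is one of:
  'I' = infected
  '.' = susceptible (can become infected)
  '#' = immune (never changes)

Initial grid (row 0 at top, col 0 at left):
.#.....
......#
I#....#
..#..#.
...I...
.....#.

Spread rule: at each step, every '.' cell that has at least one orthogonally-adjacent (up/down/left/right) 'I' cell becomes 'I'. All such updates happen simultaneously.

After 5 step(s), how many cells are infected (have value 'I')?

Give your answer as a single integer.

Step 0 (initial): 2 infected
Step 1: +6 new -> 8 infected
Step 2: +10 new -> 18 infected
Step 3: +7 new -> 25 infected
Step 4: +6 new -> 31 infected
Step 5: +2 new -> 33 infected

Answer: 33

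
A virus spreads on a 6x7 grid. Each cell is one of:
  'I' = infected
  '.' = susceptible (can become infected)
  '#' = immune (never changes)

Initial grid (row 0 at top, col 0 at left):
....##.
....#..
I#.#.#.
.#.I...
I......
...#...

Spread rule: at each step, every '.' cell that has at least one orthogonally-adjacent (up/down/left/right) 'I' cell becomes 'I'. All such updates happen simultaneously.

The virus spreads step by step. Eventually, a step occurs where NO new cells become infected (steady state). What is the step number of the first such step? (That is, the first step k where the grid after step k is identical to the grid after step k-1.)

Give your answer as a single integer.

Answer: 7

Derivation:
Step 0 (initial): 3 infected
Step 1: +7 new -> 10 infected
Step 2: +8 new -> 18 infected
Step 3: +6 new -> 24 infected
Step 4: +5 new -> 29 infected
Step 5: +3 new -> 32 infected
Step 6: +2 new -> 34 infected
Step 7: +0 new -> 34 infected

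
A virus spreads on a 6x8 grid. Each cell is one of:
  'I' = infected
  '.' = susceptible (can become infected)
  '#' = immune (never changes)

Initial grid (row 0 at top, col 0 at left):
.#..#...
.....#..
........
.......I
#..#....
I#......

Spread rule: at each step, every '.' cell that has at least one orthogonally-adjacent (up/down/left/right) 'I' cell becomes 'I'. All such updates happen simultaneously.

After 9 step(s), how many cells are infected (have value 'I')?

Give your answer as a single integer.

Step 0 (initial): 2 infected
Step 1: +3 new -> 5 infected
Step 2: +5 new -> 10 infected
Step 3: +6 new -> 16 infected
Step 4: +5 new -> 21 infected
Step 5: +5 new -> 26 infected
Step 6: +5 new -> 31 infected
Step 7: +6 new -> 37 infected
Step 8: +3 new -> 40 infected
Step 9: +1 new -> 41 infected

Answer: 41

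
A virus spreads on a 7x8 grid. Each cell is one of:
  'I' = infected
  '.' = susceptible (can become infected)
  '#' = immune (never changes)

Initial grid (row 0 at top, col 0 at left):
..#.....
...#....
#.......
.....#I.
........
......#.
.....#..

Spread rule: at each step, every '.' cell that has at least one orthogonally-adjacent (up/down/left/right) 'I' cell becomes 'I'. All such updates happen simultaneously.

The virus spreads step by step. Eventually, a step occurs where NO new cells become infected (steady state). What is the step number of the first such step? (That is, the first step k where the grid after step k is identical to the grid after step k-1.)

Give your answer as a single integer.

Answer: 10

Derivation:
Step 0 (initial): 1 infected
Step 1: +3 new -> 4 infected
Step 2: +5 new -> 9 infected
Step 3: +7 new -> 16 infected
Step 4: +8 new -> 24 infected
Step 5: +7 new -> 31 infected
Step 6: +7 new -> 38 infected
Step 7: +5 new -> 43 infected
Step 8: +5 new -> 48 infected
Step 9: +2 new -> 50 infected
Step 10: +0 new -> 50 infected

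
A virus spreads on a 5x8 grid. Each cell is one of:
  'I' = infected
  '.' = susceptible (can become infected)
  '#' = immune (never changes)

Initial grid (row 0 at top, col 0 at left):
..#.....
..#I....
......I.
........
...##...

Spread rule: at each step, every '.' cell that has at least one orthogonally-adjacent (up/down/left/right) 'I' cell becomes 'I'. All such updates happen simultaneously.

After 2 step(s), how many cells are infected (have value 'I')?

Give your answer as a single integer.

Answer: 19

Derivation:
Step 0 (initial): 2 infected
Step 1: +7 new -> 9 infected
Step 2: +10 new -> 19 infected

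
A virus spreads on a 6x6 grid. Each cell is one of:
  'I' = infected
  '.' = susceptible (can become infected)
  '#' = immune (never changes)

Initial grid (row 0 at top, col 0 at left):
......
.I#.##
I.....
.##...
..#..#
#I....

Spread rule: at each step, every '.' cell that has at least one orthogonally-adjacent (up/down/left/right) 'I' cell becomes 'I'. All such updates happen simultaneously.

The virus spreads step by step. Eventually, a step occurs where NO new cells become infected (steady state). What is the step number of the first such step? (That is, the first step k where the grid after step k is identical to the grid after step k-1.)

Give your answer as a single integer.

Step 0 (initial): 3 infected
Step 1: +6 new -> 9 infected
Step 2: +5 new -> 14 infected
Step 3: +4 new -> 18 infected
Step 4: +6 new -> 24 infected
Step 5: +3 new -> 27 infected
Step 6: +1 new -> 28 infected
Step 7: +0 new -> 28 infected

Answer: 7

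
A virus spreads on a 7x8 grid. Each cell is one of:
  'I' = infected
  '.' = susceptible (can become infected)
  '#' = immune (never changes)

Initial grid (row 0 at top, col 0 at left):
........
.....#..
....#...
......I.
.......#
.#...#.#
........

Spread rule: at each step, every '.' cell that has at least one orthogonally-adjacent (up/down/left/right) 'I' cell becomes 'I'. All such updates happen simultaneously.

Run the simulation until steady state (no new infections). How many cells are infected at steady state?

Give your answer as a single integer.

Answer: 50

Derivation:
Step 0 (initial): 1 infected
Step 1: +4 new -> 5 infected
Step 2: +6 new -> 11 infected
Step 3: +5 new -> 16 infected
Step 4: +8 new -> 24 infected
Step 5: +7 new -> 31 infected
Step 6: +8 new -> 39 infected
Step 7: +5 new -> 44 infected
Step 8: +4 new -> 48 infected
Step 9: +2 new -> 50 infected
Step 10: +0 new -> 50 infected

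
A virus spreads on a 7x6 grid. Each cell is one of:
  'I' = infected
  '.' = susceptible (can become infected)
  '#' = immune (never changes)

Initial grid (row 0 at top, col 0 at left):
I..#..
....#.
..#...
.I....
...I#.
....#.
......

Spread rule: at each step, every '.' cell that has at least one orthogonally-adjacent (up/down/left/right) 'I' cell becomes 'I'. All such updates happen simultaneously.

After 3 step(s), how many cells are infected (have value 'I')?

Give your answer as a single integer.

Answer: 29

Derivation:
Step 0 (initial): 3 infected
Step 1: +9 new -> 12 infected
Step 2: +9 new -> 21 infected
Step 3: +8 new -> 29 infected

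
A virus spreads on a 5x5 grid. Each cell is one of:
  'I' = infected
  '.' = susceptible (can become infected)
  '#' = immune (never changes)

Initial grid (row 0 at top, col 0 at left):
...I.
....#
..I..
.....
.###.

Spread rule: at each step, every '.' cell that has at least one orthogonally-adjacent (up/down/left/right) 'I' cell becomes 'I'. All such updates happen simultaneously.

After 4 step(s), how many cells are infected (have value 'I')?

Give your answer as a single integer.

Step 0 (initial): 2 infected
Step 1: +7 new -> 9 infected
Step 2: +6 new -> 15 infected
Step 3: +4 new -> 19 infected
Step 4: +2 new -> 21 infected

Answer: 21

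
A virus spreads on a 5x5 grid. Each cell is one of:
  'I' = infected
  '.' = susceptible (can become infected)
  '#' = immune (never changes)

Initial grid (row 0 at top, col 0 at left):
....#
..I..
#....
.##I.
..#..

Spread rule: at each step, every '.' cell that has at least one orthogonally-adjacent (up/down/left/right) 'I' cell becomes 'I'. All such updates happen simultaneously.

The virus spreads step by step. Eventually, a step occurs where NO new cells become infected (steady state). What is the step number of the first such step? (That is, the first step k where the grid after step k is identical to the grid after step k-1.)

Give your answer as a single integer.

Answer: 4

Derivation:
Step 0 (initial): 2 infected
Step 1: +7 new -> 9 infected
Step 2: +7 new -> 16 infected
Step 3: +1 new -> 17 infected
Step 4: +0 new -> 17 infected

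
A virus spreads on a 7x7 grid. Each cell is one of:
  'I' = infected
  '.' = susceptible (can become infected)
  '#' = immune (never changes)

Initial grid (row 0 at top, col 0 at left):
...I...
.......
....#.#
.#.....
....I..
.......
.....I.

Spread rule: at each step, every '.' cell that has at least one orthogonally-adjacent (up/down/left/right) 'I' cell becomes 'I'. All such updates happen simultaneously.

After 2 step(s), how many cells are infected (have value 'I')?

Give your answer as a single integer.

Step 0 (initial): 3 infected
Step 1: +10 new -> 13 infected
Step 2: +12 new -> 25 infected

Answer: 25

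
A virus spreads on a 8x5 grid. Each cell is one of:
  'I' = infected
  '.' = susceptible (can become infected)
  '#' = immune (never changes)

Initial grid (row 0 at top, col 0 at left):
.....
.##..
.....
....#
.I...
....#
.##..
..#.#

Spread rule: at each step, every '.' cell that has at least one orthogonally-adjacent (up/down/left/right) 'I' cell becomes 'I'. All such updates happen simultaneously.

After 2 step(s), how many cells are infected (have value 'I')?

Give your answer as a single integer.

Answer: 11

Derivation:
Step 0 (initial): 1 infected
Step 1: +4 new -> 5 infected
Step 2: +6 new -> 11 infected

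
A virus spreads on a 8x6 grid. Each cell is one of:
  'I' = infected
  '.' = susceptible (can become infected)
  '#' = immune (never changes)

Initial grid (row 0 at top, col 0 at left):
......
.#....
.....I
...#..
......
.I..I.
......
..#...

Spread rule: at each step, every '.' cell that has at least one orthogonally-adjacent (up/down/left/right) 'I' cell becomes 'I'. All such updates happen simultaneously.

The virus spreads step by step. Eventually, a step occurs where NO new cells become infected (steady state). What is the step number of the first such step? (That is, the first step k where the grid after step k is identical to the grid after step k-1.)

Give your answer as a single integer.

Step 0 (initial): 3 infected
Step 1: +11 new -> 14 infected
Step 2: +15 new -> 29 infected
Step 3: +9 new -> 38 infected
Step 4: +3 new -> 41 infected
Step 5: +2 new -> 43 infected
Step 6: +2 new -> 45 infected
Step 7: +0 new -> 45 infected

Answer: 7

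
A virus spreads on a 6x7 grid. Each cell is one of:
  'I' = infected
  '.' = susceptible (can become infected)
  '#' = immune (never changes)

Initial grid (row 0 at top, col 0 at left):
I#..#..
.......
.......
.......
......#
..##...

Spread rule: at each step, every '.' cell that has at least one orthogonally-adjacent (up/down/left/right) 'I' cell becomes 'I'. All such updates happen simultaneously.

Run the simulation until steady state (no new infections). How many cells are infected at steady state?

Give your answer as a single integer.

Answer: 37

Derivation:
Step 0 (initial): 1 infected
Step 1: +1 new -> 2 infected
Step 2: +2 new -> 4 infected
Step 3: +3 new -> 7 infected
Step 4: +5 new -> 12 infected
Step 5: +6 new -> 18 infected
Step 6: +5 new -> 23 infected
Step 7: +5 new -> 28 infected
Step 8: +4 new -> 32 infected
Step 9: +3 new -> 35 infected
Step 10: +1 new -> 36 infected
Step 11: +1 new -> 37 infected
Step 12: +0 new -> 37 infected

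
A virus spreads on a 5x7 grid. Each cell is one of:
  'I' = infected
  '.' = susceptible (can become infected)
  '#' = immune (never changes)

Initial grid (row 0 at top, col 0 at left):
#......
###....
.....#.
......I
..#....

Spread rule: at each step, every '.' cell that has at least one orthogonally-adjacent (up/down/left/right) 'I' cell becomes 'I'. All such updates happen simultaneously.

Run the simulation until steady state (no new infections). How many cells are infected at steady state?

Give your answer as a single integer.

Step 0 (initial): 1 infected
Step 1: +3 new -> 4 infected
Step 2: +3 new -> 7 infected
Step 3: +5 new -> 12 infected
Step 4: +5 new -> 17 infected
Step 5: +4 new -> 21 infected
Step 6: +4 new -> 25 infected
Step 7: +3 new -> 28 infected
Step 8: +1 new -> 29 infected
Step 9: +0 new -> 29 infected

Answer: 29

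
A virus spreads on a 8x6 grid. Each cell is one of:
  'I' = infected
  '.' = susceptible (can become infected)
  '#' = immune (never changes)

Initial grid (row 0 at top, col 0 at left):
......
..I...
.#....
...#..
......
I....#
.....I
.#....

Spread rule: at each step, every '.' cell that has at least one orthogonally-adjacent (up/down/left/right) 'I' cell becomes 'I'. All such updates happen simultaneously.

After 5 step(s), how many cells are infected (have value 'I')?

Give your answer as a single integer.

Step 0 (initial): 3 infected
Step 1: +9 new -> 12 infected
Step 2: +14 new -> 26 infected
Step 3: +11 new -> 37 infected
Step 4: +6 new -> 43 infected
Step 5: +1 new -> 44 infected

Answer: 44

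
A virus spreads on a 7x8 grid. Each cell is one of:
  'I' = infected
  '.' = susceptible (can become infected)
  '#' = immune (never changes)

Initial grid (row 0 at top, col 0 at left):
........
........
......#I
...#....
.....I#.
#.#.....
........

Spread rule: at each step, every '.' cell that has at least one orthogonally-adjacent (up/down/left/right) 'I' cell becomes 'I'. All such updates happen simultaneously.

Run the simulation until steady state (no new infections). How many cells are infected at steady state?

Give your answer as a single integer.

Step 0 (initial): 2 infected
Step 1: +5 new -> 7 infected
Step 2: +10 new -> 17 infected
Step 3: +8 new -> 25 infected
Step 4: +7 new -> 32 infected
Step 5: +7 new -> 39 infected
Step 6: +5 new -> 44 infected
Step 7: +4 new -> 48 infected
Step 8: +2 new -> 50 infected
Step 9: +1 new -> 51 infected
Step 10: +0 new -> 51 infected

Answer: 51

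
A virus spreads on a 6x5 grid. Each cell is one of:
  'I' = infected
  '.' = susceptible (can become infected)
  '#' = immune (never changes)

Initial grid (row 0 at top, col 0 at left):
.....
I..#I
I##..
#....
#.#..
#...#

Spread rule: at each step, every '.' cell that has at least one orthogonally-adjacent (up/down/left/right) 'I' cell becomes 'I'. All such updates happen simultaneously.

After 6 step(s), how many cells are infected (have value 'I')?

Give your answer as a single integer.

Answer: 21

Derivation:
Step 0 (initial): 3 infected
Step 1: +4 new -> 7 infected
Step 2: +5 new -> 12 infected
Step 3: +3 new -> 15 infected
Step 4: +2 new -> 17 infected
Step 5: +2 new -> 19 infected
Step 6: +2 new -> 21 infected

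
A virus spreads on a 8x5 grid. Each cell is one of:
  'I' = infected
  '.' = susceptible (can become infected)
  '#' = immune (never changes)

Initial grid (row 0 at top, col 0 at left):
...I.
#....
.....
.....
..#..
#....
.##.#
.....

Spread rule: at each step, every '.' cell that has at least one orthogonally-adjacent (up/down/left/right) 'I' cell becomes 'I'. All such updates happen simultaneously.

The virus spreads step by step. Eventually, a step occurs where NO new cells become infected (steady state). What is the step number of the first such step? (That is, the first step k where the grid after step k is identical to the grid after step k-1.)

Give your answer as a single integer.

Step 0 (initial): 1 infected
Step 1: +3 new -> 4 infected
Step 2: +4 new -> 8 infected
Step 3: +5 new -> 13 infected
Step 4: +4 new -> 17 infected
Step 5: +4 new -> 21 infected
Step 6: +5 new -> 26 infected
Step 7: +3 new -> 29 infected
Step 8: +2 new -> 31 infected
Step 9: +1 new -> 32 infected
Step 10: +1 new -> 33 infected
Step 11: +1 new -> 34 infected
Step 12: +0 new -> 34 infected

Answer: 12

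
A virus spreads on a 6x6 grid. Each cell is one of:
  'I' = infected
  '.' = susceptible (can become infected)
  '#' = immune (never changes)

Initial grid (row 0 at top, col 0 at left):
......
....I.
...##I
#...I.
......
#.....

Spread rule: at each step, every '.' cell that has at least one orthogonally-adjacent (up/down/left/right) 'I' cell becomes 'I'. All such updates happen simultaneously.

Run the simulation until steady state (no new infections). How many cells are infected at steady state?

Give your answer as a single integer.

Step 0 (initial): 3 infected
Step 1: +6 new -> 9 infected
Step 2: +7 new -> 16 infected
Step 3: +7 new -> 23 infected
Step 4: +5 new -> 28 infected
Step 5: +4 new -> 32 infected
Step 6: +0 new -> 32 infected

Answer: 32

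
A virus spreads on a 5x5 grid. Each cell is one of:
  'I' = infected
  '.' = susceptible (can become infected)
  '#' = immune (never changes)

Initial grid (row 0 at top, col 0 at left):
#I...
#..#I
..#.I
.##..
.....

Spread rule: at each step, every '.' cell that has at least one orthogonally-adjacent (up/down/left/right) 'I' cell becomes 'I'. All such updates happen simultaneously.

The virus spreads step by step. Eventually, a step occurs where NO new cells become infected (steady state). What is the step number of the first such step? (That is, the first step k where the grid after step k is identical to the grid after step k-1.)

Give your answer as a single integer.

Step 0 (initial): 3 infected
Step 1: +5 new -> 8 infected
Step 2: +5 new -> 13 infected
Step 3: +2 new -> 15 infected
Step 4: +2 new -> 17 infected
Step 5: +2 new -> 19 infected
Step 6: +0 new -> 19 infected

Answer: 6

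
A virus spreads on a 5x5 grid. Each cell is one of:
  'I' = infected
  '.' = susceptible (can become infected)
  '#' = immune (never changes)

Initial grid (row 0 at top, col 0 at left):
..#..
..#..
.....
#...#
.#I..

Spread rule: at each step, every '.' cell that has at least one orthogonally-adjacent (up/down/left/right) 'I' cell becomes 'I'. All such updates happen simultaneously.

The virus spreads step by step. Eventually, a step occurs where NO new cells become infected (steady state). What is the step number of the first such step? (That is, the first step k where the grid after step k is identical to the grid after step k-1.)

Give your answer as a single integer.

Step 0 (initial): 1 infected
Step 1: +2 new -> 3 infected
Step 2: +4 new -> 7 infected
Step 3: +2 new -> 9 infected
Step 4: +4 new -> 13 infected
Step 5: +4 new -> 17 infected
Step 6: +2 new -> 19 infected
Step 7: +0 new -> 19 infected

Answer: 7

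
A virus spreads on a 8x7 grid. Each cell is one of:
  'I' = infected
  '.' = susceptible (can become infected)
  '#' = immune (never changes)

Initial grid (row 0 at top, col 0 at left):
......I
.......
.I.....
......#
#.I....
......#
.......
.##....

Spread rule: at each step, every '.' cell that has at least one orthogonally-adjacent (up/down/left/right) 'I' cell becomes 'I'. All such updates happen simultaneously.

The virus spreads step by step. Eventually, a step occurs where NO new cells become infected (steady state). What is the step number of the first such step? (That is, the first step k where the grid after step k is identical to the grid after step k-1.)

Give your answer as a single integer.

Answer: 8

Derivation:
Step 0 (initial): 3 infected
Step 1: +10 new -> 13 infected
Step 2: +13 new -> 26 infected
Step 3: +13 new -> 39 infected
Step 4: +6 new -> 45 infected
Step 5: +3 new -> 48 infected
Step 6: +2 new -> 50 infected
Step 7: +1 new -> 51 infected
Step 8: +0 new -> 51 infected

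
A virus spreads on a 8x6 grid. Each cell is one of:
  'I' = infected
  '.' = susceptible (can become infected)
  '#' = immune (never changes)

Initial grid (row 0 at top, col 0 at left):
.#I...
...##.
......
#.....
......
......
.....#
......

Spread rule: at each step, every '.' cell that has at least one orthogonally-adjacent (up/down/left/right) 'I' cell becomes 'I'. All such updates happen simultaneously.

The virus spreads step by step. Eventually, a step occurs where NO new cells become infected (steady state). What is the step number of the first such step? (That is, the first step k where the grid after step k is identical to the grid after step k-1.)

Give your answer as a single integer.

Answer: 11

Derivation:
Step 0 (initial): 1 infected
Step 1: +2 new -> 3 infected
Step 2: +3 new -> 6 infected
Step 3: +5 new -> 11 infected
Step 4: +7 new -> 18 infected
Step 5: +5 new -> 23 infected
Step 6: +6 new -> 29 infected
Step 7: +6 new -> 35 infected
Step 8: +5 new -> 40 infected
Step 9: +2 new -> 42 infected
Step 10: +1 new -> 43 infected
Step 11: +0 new -> 43 infected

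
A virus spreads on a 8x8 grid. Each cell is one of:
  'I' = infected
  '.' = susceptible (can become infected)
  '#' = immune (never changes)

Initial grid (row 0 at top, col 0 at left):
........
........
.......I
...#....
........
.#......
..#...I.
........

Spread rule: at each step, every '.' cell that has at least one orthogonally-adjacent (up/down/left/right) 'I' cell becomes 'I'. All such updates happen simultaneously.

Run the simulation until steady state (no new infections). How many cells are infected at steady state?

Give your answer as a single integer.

Answer: 61

Derivation:
Step 0 (initial): 2 infected
Step 1: +7 new -> 9 infected
Step 2: +11 new -> 20 infected
Step 3: +8 new -> 28 infected
Step 4: +7 new -> 35 infected
Step 5: +6 new -> 41 infected
Step 6: +6 new -> 47 infected
Step 7: +7 new -> 54 infected
Step 8: +5 new -> 59 infected
Step 9: +2 new -> 61 infected
Step 10: +0 new -> 61 infected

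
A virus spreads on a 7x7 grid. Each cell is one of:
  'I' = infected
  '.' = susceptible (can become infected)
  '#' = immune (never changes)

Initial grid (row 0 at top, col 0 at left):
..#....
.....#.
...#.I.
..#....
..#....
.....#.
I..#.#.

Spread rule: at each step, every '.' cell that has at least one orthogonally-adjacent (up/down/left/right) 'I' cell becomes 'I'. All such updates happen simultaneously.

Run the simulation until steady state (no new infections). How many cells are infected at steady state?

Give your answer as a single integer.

Answer: 41

Derivation:
Step 0 (initial): 2 infected
Step 1: +5 new -> 7 infected
Step 2: +8 new -> 15 infected
Step 3: +9 new -> 24 infected
Step 4: +9 new -> 33 infected
Step 5: +6 new -> 39 infected
Step 6: +2 new -> 41 infected
Step 7: +0 new -> 41 infected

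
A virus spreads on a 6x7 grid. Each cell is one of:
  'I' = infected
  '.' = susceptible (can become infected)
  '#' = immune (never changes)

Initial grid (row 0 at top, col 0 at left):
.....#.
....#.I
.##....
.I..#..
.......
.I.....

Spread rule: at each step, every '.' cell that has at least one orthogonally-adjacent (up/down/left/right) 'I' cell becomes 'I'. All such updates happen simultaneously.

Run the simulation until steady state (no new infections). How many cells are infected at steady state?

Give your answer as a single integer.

Answer: 37

Derivation:
Step 0 (initial): 3 infected
Step 1: +8 new -> 11 infected
Step 2: +7 new -> 18 infected
Step 3: +7 new -> 25 infected
Step 4: +7 new -> 32 infected
Step 5: +3 new -> 35 infected
Step 6: +2 new -> 37 infected
Step 7: +0 new -> 37 infected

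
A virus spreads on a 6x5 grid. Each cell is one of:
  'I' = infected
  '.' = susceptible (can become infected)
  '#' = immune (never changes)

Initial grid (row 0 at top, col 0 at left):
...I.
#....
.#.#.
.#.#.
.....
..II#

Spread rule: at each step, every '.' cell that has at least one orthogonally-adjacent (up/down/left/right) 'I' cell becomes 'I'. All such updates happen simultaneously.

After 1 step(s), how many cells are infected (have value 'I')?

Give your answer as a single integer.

Step 0 (initial): 3 infected
Step 1: +6 new -> 9 infected

Answer: 9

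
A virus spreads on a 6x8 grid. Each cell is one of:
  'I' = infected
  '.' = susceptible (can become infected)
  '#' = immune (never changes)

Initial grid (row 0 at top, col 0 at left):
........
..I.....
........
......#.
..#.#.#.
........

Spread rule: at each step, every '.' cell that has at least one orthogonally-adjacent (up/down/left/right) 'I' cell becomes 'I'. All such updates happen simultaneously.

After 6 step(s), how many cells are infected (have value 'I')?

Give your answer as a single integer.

Answer: 39

Derivation:
Step 0 (initial): 1 infected
Step 1: +4 new -> 5 infected
Step 2: +7 new -> 12 infected
Step 3: +7 new -> 19 infected
Step 4: +7 new -> 26 infected
Step 5: +7 new -> 33 infected
Step 6: +6 new -> 39 infected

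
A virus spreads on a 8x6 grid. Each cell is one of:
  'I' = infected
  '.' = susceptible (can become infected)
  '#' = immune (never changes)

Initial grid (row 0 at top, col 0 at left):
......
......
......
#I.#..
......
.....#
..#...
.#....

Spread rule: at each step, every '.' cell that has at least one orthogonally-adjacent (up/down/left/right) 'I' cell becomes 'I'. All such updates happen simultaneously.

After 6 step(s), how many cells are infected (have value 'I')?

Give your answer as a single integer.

Answer: 38

Derivation:
Step 0 (initial): 1 infected
Step 1: +3 new -> 4 infected
Step 2: +6 new -> 10 infected
Step 3: +8 new -> 18 infected
Step 4: +7 new -> 25 infected
Step 5: +8 new -> 33 infected
Step 6: +5 new -> 38 infected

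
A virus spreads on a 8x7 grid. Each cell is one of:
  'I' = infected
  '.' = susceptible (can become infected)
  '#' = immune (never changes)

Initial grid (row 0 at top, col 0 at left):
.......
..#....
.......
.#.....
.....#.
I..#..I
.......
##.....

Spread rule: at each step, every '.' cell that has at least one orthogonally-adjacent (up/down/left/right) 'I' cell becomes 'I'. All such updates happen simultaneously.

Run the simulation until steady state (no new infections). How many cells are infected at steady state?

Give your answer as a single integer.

Step 0 (initial): 2 infected
Step 1: +6 new -> 8 infected
Step 2: +8 new -> 16 infected
Step 3: +8 new -> 24 infected
Step 4: +10 new -> 34 infected
Step 5: +8 new -> 42 infected
Step 6: +4 new -> 46 infected
Step 7: +3 new -> 49 infected
Step 8: +1 new -> 50 infected
Step 9: +0 new -> 50 infected

Answer: 50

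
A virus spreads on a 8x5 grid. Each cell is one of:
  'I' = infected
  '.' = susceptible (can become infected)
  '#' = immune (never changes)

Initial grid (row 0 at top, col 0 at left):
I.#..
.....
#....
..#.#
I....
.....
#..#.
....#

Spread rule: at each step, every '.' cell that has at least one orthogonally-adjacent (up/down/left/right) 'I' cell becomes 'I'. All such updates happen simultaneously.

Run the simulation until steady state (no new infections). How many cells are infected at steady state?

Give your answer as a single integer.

Step 0 (initial): 2 infected
Step 1: +5 new -> 7 infected
Step 2: +4 new -> 11 infected
Step 3: +5 new -> 16 infected
Step 4: +7 new -> 23 infected
Step 5: +6 new -> 29 infected
Step 6: +4 new -> 33 infected
Step 7: +0 new -> 33 infected

Answer: 33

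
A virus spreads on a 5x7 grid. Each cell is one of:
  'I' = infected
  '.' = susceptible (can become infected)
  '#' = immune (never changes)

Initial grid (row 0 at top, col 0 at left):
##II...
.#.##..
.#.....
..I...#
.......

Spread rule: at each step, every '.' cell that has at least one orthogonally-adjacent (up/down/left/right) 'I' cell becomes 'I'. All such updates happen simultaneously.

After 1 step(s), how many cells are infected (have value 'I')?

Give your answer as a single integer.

Step 0 (initial): 3 infected
Step 1: +6 new -> 9 infected

Answer: 9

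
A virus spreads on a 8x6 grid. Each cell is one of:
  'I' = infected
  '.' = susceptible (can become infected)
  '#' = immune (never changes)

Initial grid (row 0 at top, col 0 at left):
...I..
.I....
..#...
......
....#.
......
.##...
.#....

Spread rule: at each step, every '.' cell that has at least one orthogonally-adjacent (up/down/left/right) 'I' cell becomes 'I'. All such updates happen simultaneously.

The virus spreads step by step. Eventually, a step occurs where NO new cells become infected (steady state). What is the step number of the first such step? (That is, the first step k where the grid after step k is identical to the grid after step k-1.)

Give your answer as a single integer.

Answer: 10

Derivation:
Step 0 (initial): 2 infected
Step 1: +7 new -> 9 infected
Step 2: +6 new -> 15 infected
Step 3: +6 new -> 21 infected
Step 4: +6 new -> 27 infected
Step 5: +4 new -> 31 infected
Step 6: +4 new -> 35 infected
Step 7: +4 new -> 39 infected
Step 8: +3 new -> 42 infected
Step 9: +1 new -> 43 infected
Step 10: +0 new -> 43 infected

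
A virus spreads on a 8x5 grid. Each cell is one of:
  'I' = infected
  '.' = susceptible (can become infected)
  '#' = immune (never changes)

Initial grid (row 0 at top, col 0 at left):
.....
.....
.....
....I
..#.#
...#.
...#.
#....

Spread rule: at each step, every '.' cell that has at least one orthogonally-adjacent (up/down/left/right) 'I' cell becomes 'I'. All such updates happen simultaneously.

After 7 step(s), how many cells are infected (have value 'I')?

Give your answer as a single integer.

Step 0 (initial): 1 infected
Step 1: +2 new -> 3 infected
Step 2: +4 new -> 7 infected
Step 3: +4 new -> 11 infected
Step 4: +5 new -> 16 infected
Step 5: +5 new -> 21 infected
Step 6: +5 new -> 26 infected
Step 7: +4 new -> 30 infected

Answer: 30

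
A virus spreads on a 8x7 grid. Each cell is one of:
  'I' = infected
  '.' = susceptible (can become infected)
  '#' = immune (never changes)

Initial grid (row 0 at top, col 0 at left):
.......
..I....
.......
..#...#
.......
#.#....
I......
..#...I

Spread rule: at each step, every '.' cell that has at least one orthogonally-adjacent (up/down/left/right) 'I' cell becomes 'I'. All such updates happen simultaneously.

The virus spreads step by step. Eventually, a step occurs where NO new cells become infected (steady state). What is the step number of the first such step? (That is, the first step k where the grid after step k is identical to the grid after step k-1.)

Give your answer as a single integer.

Answer: 6

Derivation:
Step 0 (initial): 3 infected
Step 1: +8 new -> 11 infected
Step 2: +12 new -> 23 infected
Step 3: +13 new -> 36 infected
Step 4: +11 new -> 47 infected
Step 5: +4 new -> 51 infected
Step 6: +0 new -> 51 infected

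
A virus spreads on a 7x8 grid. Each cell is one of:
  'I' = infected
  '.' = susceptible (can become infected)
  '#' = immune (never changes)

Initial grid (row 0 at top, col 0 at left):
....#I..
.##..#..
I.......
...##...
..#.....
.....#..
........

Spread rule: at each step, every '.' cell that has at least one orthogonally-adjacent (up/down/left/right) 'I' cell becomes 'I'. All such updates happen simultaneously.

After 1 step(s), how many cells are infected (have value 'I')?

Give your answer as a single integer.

Answer: 6

Derivation:
Step 0 (initial): 2 infected
Step 1: +4 new -> 6 infected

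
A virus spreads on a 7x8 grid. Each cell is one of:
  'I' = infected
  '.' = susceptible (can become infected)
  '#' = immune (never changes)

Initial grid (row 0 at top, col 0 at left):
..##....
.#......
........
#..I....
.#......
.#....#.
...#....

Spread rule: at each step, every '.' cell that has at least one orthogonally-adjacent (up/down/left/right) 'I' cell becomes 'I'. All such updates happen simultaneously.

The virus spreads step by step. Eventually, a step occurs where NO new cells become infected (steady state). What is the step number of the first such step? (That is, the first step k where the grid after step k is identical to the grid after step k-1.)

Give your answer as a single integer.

Answer: 9

Derivation:
Step 0 (initial): 1 infected
Step 1: +4 new -> 5 infected
Step 2: +8 new -> 13 infected
Step 3: +8 new -> 21 infected
Step 4: +9 new -> 30 infected
Step 5: +7 new -> 37 infected
Step 6: +6 new -> 43 infected
Step 7: +4 new -> 47 infected
Step 8: +1 new -> 48 infected
Step 9: +0 new -> 48 infected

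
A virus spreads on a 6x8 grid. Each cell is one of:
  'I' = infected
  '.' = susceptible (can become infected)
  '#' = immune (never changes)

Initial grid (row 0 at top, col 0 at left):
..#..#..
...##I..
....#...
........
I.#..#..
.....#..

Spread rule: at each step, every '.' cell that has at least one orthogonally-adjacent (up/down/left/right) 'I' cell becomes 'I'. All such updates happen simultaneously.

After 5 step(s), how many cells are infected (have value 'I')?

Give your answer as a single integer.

Step 0 (initial): 2 infected
Step 1: +5 new -> 7 infected
Step 2: +7 new -> 14 infected
Step 3: +8 new -> 22 infected
Step 4: +8 new -> 30 infected
Step 5: +7 new -> 37 infected

Answer: 37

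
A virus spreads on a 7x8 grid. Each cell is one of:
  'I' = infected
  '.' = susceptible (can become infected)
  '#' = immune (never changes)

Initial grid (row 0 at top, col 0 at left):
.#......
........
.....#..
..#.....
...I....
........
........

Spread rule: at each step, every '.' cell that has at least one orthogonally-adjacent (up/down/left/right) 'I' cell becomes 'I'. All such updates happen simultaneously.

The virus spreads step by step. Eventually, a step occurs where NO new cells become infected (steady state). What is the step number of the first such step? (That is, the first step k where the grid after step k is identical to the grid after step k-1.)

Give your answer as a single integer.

Step 0 (initial): 1 infected
Step 1: +4 new -> 5 infected
Step 2: +7 new -> 12 infected
Step 3: +11 new -> 23 infected
Step 4: +11 new -> 34 infected
Step 5: +10 new -> 44 infected
Step 6: +5 new -> 49 infected
Step 7: +3 new -> 52 infected
Step 8: +1 new -> 53 infected
Step 9: +0 new -> 53 infected

Answer: 9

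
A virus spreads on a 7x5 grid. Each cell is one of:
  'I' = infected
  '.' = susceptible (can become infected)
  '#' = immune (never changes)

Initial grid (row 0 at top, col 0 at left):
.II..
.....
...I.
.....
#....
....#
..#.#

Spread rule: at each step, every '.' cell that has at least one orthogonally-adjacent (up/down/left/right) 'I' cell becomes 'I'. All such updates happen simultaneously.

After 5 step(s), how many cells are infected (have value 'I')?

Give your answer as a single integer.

Answer: 28

Derivation:
Step 0 (initial): 3 infected
Step 1: +8 new -> 11 infected
Step 2: +7 new -> 18 infected
Step 3: +5 new -> 23 infected
Step 4: +4 new -> 27 infected
Step 5: +1 new -> 28 infected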